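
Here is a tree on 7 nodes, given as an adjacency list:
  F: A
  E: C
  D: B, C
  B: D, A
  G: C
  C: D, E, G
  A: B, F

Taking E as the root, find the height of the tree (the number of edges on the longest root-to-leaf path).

5

F sits deepest: E → C → D → B → A → F — 5 edges from the root.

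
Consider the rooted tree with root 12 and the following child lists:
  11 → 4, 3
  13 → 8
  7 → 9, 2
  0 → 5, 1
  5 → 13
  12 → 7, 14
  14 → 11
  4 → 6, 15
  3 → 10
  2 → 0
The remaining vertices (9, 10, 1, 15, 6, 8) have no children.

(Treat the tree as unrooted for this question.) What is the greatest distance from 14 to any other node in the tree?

7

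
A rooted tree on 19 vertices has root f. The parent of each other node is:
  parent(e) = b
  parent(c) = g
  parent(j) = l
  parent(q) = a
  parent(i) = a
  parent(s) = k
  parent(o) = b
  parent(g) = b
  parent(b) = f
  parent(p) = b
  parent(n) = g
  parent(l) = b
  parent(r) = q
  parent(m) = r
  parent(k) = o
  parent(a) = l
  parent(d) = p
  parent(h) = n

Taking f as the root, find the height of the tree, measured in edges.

m sits deepest: f-b-l-a-q-r-m — 6 edges from the root.

6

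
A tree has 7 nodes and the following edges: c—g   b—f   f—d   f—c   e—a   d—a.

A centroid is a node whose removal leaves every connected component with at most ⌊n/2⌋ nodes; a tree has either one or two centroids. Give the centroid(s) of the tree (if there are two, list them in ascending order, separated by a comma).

f

Delete f: the remaining components have sizes 3, 2, 1. Max 3 ≤ 3, so f is a centroid.
Every other node leaves some component of size > 3, so the centroid is unique.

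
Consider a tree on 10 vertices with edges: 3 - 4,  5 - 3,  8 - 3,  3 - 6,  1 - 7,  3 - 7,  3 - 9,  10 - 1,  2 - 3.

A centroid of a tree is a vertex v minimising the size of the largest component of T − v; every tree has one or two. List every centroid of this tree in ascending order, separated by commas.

Delete 3: the remaining components have sizes 3, 1, 1, 1, 1, 1, 1. Max 3 ≤ 5, so 3 is a centroid.
No neighbour of 3 does as well, so 3 is the unique centroid.

3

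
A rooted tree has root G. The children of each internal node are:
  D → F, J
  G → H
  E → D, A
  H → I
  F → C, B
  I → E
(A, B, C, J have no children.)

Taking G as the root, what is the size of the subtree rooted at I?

8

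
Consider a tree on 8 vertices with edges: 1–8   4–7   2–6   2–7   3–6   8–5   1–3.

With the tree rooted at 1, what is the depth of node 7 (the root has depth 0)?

4

1 → 3 → 6 → 2 → 7 — 4 edges.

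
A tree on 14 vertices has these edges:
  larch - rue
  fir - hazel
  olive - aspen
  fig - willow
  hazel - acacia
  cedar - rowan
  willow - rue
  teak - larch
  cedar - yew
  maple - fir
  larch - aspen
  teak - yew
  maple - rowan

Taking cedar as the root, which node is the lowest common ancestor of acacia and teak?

cedar

acacia's ancestor chain is acacia, hazel, fir, maple, rowan, cedar and teak's is teak, yew, cedar; they first meet at cedar.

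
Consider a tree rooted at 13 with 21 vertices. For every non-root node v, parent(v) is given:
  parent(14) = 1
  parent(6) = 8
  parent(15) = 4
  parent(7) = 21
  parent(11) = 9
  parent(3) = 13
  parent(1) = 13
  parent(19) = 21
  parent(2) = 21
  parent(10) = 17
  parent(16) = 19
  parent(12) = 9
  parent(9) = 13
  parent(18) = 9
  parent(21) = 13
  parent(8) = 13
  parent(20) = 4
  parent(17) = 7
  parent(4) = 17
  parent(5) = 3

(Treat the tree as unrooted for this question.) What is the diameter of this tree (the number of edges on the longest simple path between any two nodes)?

BFS from 12 reaches 20 last, at distance 7; BFS from 20 confirms no node is farther.
Path: 12 - 9 - 13 - 21 - 7 - 17 - 4 - 20.

7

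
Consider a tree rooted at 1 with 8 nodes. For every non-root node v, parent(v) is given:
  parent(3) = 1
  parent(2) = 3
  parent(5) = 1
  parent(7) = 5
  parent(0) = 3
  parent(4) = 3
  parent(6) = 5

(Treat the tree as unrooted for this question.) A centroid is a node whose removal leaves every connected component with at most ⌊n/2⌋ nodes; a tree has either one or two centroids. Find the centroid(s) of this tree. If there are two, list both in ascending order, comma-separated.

1, 3

Removing 1 splits the tree into components of sizes 4, 3; the largest is 4 ≤ ⌊8/2⌋ = 4.
Its neighbour 3 also leaves a largest component of size 4, so both are centroids.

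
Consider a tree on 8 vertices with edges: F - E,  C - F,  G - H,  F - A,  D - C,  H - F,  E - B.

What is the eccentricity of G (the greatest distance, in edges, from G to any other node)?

4

A farthest node from G is D (B also at distance 4).
The path G – H – F – C – D has 4 edges.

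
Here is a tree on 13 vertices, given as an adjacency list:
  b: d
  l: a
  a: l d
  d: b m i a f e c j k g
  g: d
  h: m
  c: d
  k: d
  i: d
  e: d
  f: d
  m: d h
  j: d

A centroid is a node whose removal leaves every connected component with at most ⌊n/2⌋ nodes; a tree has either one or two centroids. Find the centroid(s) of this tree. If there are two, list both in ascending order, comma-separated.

If d is removed the pieces have sizes 2, 2, 1, 1, 1, 1, 1, 1, 1, 1, all ≤ ⌊13/2⌋ = 6.
No neighbour of d does as well, so d is the unique centroid.

d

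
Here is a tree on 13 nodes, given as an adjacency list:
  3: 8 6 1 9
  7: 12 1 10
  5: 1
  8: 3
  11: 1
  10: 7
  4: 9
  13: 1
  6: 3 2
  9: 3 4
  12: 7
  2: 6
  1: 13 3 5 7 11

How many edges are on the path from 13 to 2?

4

The path is 13–1–3–6–2, which has 4 edges.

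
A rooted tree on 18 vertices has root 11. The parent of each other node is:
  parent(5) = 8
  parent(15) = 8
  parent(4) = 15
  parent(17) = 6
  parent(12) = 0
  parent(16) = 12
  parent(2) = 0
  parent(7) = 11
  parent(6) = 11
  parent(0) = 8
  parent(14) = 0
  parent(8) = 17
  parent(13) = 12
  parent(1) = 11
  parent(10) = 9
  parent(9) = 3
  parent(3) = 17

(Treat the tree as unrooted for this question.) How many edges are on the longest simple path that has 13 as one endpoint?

The node farthest from 13 is 7 (1, 10 also at distance 7), via 13-12-0-8-17-6-11-7 — 7 edges.

7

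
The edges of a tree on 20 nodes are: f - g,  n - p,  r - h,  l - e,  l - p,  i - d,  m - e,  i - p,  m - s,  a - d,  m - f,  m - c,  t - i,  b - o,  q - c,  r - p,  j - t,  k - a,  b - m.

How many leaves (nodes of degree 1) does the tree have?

8

The leaves are g, h, j, k, n, o, q, s.
That is 8 leaves.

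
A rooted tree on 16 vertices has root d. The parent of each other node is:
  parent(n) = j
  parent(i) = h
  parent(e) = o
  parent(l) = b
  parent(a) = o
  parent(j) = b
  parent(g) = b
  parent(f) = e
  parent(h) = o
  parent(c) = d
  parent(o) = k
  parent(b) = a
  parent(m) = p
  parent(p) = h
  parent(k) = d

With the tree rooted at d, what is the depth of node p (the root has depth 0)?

4

d – k – o – h – p — 4 edges.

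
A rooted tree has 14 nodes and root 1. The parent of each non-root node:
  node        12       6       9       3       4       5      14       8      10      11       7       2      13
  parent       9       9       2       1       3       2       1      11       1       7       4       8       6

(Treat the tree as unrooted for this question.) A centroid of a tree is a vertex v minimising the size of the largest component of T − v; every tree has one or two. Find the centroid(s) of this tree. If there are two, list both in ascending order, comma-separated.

8, 11

If 8 is removed the pieces have sizes 7, 6, all ≤ ⌊14/2⌋ = 7.
Its neighbour 11 also leaves a largest component of size 7, so both are centroids.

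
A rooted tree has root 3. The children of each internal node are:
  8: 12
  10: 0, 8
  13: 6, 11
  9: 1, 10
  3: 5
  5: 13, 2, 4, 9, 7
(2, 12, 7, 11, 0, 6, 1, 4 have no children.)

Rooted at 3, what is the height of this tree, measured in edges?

5

The longest root-to-leaf path is 3 – 5 – 9 – 10 – 8 – 12 (5 edges).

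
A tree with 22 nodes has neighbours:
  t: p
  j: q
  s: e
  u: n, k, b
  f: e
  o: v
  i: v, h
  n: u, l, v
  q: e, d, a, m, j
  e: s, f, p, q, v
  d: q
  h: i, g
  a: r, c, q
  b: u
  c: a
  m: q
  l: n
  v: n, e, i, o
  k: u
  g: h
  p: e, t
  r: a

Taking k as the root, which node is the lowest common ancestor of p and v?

Path p→root: p e v n u k; path v→root: v n u k.
First common node: v.

v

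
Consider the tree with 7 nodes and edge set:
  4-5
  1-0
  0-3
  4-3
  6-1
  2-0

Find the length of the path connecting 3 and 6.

3

Walking from 3: 3–0–1–6. Length 3.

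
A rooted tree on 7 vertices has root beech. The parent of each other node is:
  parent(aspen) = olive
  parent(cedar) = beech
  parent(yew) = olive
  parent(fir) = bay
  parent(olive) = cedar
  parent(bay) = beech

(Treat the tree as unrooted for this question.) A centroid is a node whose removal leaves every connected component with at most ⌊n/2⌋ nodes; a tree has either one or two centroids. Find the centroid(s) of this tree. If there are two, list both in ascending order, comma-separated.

Removing cedar splits the tree into components of sizes 3, 3; the largest is 3 ≤ ⌊7/2⌋ = 3.
No neighbour of cedar does as well, so cedar is the unique centroid.

cedar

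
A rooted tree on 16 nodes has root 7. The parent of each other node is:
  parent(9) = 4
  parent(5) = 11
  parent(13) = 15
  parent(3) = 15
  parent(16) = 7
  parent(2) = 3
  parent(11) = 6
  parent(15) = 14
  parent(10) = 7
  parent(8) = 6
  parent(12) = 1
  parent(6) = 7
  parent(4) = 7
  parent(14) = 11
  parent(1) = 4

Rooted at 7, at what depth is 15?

7 – 6 – 11 – 14 – 15 — 4 edges.

4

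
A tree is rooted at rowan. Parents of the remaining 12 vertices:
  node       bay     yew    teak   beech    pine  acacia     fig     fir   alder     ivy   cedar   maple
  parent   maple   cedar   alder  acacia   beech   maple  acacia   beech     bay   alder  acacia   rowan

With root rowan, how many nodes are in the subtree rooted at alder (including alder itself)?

3

alder's subtree: {alder, ivy, teak}, size 3.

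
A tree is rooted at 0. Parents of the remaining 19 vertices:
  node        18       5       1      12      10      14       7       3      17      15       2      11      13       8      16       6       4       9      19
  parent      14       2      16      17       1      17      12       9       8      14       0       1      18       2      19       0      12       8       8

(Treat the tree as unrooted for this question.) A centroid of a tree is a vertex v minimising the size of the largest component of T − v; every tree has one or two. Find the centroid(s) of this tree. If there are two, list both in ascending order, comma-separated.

Delete 8: the remaining components have sizes 8, 5, 4, 2. Max 8 ≤ 10, so 8 is a centroid.
Every other node leaves some component of size > 10, so the centroid is unique.

8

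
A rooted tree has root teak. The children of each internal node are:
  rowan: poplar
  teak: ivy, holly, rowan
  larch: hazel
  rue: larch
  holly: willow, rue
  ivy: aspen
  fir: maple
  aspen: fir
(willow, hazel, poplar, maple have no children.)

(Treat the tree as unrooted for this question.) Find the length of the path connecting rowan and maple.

Walking from rowan: rowan - teak - ivy - aspen - fir - maple. Length 5.

5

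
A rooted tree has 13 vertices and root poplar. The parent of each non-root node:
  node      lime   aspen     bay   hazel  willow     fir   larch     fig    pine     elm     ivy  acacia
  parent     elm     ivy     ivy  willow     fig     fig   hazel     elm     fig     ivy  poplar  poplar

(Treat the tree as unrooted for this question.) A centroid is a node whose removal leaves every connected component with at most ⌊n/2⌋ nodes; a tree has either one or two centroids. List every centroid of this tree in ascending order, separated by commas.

If elm is removed the pieces have sizes 6, 5, 1, all ≤ ⌊13/2⌋ = 6.
Every other node leaves some component of size > 6, so the centroid is unique.

elm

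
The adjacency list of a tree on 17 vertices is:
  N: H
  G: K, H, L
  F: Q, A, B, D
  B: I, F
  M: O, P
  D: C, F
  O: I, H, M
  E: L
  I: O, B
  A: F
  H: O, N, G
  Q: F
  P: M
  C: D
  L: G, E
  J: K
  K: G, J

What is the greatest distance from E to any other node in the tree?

A farthest node from E is C.
The path E-L-G-H-O-I-B-F-D-C has 9 edges.

9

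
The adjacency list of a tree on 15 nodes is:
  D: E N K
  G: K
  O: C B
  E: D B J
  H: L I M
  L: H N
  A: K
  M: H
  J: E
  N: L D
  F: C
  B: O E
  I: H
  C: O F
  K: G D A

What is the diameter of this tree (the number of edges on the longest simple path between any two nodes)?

9

BFS from M reaches F last, at distance 9; BFS from F confirms no node is farther.
Path: M – H – L – N – D – E – B – O – C – F.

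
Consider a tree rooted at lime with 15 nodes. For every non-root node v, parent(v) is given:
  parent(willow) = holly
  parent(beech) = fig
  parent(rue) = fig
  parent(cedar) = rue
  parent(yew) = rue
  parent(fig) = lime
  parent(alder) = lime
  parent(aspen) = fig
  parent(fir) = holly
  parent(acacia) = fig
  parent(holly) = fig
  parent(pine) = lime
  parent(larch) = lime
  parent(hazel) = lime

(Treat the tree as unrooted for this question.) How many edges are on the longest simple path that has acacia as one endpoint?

Distances from acacia peak at 3, attained at yew (larch, pine, cedar, fir, willow, hazel, alder also at distance 3).
acacia–fig–rue–yew

3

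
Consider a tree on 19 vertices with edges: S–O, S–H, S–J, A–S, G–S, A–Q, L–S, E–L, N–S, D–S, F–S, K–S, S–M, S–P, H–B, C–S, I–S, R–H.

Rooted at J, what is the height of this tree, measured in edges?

The longest root-to-leaf path is J → S → A → Q (3 edges).

3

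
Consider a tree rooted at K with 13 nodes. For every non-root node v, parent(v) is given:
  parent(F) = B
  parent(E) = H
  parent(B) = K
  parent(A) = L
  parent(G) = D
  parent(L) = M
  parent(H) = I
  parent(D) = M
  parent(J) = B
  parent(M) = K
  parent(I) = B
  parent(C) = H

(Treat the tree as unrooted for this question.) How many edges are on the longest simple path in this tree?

7

Starting from E, a farthest node is A at distance 7.
One longest path: E – H – I – B – K – M – L – A.
So the diameter is 7.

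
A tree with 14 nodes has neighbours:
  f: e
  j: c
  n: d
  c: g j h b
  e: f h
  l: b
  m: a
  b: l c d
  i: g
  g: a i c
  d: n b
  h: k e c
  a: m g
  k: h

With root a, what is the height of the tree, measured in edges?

5

The longest root-to-leaf path is a → g → c → b → d → n (5 edges).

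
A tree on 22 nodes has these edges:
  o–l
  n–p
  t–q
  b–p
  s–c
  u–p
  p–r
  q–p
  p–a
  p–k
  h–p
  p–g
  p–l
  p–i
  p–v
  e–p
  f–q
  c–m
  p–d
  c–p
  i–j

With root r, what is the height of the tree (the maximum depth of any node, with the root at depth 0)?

3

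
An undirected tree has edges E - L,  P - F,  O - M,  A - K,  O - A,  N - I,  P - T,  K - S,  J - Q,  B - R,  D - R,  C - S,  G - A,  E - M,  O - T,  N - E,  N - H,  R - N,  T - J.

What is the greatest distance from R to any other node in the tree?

8

The node farthest from R is C, via R-N-E-M-O-A-K-S-C — 8 edges.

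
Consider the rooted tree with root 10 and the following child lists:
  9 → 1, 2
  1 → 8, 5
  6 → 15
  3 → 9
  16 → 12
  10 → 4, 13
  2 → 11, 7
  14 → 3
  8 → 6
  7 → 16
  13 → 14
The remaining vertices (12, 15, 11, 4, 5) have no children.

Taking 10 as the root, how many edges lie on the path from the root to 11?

Path from 10 to 11: 10 – 13 – 14 – 3 – 9 – 2 – 11, which has 6 edges.

6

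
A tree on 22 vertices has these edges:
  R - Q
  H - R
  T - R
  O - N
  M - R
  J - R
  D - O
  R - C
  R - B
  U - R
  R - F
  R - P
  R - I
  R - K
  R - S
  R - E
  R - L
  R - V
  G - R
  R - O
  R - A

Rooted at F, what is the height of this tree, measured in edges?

3

N sits deepest: F – R – O – N — 3 edges from the root.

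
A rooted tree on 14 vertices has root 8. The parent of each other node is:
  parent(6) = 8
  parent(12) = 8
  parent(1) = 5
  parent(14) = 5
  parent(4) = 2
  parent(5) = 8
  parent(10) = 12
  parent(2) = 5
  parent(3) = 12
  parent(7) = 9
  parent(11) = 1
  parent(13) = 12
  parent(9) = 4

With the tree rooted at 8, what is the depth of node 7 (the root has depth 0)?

5

8 – 5 – 2 – 4 – 9 – 7 — 5 edges.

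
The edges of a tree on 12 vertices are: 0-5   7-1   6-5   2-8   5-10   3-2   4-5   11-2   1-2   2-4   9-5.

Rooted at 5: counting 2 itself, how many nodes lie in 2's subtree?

2's subtree: {2, 1, 3, 8, 11, 7}, size 6.

6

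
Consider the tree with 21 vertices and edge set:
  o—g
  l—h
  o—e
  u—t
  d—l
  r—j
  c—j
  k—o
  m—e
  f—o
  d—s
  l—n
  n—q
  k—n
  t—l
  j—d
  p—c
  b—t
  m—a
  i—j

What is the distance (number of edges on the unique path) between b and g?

6

Walking from b: b - t - l - n - k - o - g. Length 6.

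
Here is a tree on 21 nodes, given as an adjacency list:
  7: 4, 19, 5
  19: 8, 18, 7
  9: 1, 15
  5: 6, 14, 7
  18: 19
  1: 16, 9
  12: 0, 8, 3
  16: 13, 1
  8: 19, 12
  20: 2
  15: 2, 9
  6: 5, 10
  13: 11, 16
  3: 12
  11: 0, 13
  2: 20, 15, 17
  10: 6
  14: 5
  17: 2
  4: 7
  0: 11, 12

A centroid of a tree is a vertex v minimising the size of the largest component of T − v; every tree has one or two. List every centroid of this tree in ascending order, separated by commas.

If 12 is removed the pieces have sizes 10, 9, 1, all ≤ ⌊21/2⌋ = 10.
No neighbour of 12 does as well, so 12 is the unique centroid.

12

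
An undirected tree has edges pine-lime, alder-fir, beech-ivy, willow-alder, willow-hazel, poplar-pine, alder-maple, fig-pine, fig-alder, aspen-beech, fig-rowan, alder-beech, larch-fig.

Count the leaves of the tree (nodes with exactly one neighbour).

The leaves are aspen, fir, hazel, ivy, larch, lime, maple, poplar, rowan.
That is 9 leaves.

9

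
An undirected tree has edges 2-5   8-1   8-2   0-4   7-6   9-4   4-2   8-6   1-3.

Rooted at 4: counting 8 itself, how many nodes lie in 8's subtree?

5

The subtree rooted at 8 contains: 8, 6, 1, 7, 3 — 5 nodes.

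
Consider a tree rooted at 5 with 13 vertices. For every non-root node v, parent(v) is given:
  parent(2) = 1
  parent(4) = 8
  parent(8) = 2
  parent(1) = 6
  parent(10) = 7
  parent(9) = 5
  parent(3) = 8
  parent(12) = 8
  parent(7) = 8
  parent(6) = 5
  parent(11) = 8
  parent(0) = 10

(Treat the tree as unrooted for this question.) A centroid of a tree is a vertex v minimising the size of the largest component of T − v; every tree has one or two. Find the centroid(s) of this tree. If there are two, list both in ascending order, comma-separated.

8

Removing 8 splits the tree into components of sizes 5, 3, 1, 1, 1, 1; the largest is 5 ≤ ⌊13/2⌋ = 6.
Every other node leaves some component of size > 6, so the centroid is unique.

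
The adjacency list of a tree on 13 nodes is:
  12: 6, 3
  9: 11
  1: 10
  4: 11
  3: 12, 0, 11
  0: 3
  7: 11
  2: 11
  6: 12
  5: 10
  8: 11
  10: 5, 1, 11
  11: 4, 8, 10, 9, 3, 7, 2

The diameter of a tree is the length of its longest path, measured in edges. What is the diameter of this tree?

A longest path is 6 – 12 – 3 – 11 – 10 – 5, with 5 edges.

5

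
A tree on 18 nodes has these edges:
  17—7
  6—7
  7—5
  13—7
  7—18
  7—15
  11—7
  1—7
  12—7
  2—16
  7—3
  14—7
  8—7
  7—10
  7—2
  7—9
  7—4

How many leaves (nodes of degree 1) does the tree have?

Exactly 16 nodes have a single neighbour: 1, 3, 4, 5, 6, 8, 9, 10, 11, 12, 13, 14, 15, 16, 17, 18.

16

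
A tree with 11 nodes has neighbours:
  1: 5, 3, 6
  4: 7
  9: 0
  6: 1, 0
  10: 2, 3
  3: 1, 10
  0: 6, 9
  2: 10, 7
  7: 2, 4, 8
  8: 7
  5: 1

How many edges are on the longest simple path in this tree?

8

BFS from 8 reaches 9 last, at distance 8; BFS from 9 confirms no node is farther.
Path: 8 - 7 - 2 - 10 - 3 - 1 - 6 - 0 - 9.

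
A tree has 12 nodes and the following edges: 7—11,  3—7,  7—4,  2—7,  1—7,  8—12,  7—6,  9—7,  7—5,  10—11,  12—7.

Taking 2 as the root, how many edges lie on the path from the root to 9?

2

Climbing from 9 to the root: 9 – 7 – 2. That's 2 steps.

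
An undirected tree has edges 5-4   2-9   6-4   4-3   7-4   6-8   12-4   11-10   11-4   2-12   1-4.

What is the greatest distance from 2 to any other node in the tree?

A farthest node from 2 is 10 (8 also at distance 4).
The path 2-12-4-11-10 has 4 edges.

4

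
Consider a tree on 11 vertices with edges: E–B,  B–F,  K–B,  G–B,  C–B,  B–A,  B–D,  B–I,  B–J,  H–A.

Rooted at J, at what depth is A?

Climbing from A to the root: A → B → J. That's 2 steps.

2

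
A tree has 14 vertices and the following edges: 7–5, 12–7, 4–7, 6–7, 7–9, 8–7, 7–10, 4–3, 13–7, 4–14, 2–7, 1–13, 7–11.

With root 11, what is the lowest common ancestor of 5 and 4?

7

Path 5→root: 5 7 11; path 4→root: 4 7 11.
First common node: 7.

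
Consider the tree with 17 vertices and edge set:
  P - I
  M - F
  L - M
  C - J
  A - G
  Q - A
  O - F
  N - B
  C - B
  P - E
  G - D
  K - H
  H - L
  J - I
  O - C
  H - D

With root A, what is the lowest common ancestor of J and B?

C

Path J→root: J C O F M L H D G A; path B→root: B C O F M L H D G A.
First common node: C.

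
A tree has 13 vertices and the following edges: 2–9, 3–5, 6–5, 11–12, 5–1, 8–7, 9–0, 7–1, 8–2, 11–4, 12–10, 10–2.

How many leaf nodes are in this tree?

4

Exactly 4 nodes have a single neighbour: 0, 3, 4, 6.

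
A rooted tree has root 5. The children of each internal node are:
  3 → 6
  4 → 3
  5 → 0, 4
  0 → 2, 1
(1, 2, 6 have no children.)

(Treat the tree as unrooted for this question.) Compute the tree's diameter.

5

Starting from 2, a farthest node is 6 at distance 5.
One longest path: 2–0–5–4–3–6.
So the diameter is 5.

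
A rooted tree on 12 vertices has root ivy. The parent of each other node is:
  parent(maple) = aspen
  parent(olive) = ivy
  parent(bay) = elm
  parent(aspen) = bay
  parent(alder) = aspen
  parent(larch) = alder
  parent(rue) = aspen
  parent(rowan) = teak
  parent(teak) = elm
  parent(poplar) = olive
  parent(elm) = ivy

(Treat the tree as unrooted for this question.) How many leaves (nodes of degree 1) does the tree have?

The leaves are larch, maple, poplar, rowan, rue.
That is 5 leaves.

5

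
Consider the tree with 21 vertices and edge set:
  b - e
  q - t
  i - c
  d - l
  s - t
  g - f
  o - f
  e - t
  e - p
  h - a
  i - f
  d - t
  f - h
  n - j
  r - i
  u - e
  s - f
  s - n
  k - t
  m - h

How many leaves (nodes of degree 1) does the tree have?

13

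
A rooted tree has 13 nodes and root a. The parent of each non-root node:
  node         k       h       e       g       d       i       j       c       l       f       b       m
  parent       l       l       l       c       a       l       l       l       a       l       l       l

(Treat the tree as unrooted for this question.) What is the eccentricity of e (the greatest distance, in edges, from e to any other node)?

3

Distances from e peak at 3, attained at d (g also at distance 3).
e–l–a–d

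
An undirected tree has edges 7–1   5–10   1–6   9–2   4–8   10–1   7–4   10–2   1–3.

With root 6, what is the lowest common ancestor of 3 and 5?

1

Ancestors of 3 (toward the root): 3, 1, 6.
Ancestors of 5: 5, 10, 1, 6.
The deepest node appearing in both lists is 1.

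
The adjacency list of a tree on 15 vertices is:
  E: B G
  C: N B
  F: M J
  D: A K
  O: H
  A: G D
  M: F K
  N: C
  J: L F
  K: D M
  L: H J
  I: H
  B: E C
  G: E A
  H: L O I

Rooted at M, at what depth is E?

M – K – D – A – G – E — 5 edges.

5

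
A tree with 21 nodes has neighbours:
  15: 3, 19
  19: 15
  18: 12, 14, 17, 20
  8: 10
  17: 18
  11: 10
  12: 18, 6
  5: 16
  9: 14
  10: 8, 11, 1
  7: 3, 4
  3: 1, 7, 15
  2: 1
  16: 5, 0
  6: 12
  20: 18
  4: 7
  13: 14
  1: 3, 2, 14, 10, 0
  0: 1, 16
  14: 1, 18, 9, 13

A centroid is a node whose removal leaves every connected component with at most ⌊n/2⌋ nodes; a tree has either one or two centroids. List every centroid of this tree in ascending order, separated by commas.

1

If 1 is removed the pieces have sizes 8, 5, 3, 3, 1, all ≤ ⌊21/2⌋ = 10.
Every other node leaves some component of size > 10, so the centroid is unique.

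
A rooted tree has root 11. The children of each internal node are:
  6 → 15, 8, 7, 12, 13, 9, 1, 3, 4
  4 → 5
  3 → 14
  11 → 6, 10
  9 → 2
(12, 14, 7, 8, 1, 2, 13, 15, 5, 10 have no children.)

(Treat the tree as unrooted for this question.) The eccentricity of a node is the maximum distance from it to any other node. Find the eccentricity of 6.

2

A farthest node from 6 is 14 (2, 10, 5 also at distance 2).
The path 6–3–14 has 2 edges.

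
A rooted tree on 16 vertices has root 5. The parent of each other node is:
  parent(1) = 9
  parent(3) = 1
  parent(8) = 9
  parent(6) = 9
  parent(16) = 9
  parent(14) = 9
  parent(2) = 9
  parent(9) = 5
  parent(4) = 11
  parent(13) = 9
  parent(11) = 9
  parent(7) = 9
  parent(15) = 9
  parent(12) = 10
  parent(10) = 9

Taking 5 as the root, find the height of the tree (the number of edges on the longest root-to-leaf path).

A deepest node is 12, reached by 5–9–10–12.
That path has 3 edges, so the height is 3.

3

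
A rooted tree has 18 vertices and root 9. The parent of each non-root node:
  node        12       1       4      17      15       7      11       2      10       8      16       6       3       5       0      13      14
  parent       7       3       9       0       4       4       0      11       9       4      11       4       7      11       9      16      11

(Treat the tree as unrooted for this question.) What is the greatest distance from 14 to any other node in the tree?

7

The node farthest from 14 is 1, via 14-11-0-9-4-7-3-1 — 7 edges.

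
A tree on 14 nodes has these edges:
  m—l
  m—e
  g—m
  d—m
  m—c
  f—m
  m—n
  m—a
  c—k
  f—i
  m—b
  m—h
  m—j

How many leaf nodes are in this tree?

The leaves are a, b, d, e, g, h, i, j, k, l, n.
That is 11 leaves.

11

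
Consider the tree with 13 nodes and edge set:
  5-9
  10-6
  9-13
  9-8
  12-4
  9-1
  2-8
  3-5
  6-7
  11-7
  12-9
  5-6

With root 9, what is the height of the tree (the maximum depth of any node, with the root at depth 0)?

4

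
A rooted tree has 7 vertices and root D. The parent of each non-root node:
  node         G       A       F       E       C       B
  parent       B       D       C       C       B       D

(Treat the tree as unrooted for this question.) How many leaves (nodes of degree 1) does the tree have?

Exactly 4 nodes have a single neighbour: A, E, F, G.

4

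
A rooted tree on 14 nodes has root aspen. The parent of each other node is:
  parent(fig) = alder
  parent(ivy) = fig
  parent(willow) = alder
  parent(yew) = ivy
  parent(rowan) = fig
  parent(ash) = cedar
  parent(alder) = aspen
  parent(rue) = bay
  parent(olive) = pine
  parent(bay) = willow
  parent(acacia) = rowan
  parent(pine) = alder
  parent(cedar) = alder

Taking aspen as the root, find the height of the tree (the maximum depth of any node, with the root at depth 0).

The longest root-to-leaf path is aspen – alder – fig – ivy – yew (4 edges).

4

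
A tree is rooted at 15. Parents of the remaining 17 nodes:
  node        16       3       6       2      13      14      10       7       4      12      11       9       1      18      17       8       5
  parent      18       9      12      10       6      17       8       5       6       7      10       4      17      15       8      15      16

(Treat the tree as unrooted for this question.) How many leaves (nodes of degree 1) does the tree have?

Degree-1 nodes: 1, 2, 3, 11, 13, 14 — 6 of them.

6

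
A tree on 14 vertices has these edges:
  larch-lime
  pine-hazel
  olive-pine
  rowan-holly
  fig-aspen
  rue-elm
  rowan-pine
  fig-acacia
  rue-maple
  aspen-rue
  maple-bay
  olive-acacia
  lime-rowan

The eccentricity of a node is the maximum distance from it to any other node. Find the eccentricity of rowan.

8

A farthest node from rowan is bay.
The path rowan – pine – olive – acacia – fig – aspen – rue – maple – bay has 8 edges.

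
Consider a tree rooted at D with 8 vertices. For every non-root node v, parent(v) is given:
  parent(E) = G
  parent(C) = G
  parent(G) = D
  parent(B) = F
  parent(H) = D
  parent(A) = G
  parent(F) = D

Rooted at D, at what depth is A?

D–G–A — 2 edges.

2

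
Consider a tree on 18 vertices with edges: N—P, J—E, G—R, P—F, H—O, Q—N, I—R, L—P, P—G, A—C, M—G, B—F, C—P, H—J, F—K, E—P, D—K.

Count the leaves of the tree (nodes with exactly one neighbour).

Exactly 8 nodes have a single neighbour: A, B, D, I, L, M, O, Q.

8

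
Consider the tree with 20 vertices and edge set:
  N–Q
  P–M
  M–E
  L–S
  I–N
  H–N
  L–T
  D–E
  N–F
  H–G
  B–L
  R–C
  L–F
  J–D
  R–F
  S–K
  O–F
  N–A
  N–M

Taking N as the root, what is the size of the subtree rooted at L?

The subtree rooted at L contains: L, B, T, S, K — 5 nodes.

5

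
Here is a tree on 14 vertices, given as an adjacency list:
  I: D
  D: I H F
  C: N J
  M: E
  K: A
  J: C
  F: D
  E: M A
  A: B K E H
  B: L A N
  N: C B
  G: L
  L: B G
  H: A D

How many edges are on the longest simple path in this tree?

7

A longest path is J–C–N–B–A–H–D–F, with 7 edges.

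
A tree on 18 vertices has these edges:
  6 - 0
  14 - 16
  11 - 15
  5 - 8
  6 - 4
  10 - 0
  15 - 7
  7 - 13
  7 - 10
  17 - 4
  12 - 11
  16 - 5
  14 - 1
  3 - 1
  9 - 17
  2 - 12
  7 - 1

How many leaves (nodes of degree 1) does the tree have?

5

Degree-1 nodes: 2, 3, 8, 9, 13 — 5 of them.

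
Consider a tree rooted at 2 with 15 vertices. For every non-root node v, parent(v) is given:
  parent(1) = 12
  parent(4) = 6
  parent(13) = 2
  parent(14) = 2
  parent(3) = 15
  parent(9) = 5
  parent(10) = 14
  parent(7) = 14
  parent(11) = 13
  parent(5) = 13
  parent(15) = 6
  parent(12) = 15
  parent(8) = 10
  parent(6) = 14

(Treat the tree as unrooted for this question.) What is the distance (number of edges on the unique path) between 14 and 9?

4

The path is 14–2–13–5–9, which has 4 edges.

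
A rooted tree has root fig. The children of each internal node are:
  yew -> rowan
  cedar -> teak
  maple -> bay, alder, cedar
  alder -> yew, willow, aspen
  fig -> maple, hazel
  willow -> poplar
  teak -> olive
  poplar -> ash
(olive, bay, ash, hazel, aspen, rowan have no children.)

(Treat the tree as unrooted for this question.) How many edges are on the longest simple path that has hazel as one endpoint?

A farthest node from hazel is ash.
The path hazel–fig–maple–alder–willow–poplar–ash has 6 edges.

6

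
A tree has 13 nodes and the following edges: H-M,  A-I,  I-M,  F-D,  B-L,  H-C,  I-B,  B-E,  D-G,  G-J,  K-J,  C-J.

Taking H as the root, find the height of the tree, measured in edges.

F sits deepest: H – C – J – G – D – F — 5 edges from the root.

5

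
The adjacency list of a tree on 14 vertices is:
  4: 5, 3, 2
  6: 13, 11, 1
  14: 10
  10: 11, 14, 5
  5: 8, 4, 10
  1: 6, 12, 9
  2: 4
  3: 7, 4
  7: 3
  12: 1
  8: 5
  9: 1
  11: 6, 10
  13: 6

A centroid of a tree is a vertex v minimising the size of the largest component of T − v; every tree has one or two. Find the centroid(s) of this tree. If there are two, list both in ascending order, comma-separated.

Delete 10: the remaining components have sizes 6, 6, 1. Max 6 ≤ 7, so 10 is a centroid.
Every other node leaves some component of size > 7, so the centroid is unique.

10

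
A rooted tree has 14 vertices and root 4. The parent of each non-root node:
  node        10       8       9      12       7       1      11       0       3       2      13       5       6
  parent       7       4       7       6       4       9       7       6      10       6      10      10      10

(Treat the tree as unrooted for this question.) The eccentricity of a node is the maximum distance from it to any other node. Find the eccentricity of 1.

5

A farthest node from 1 is 2 (0, 12 also at distance 5).
The path 1 – 9 – 7 – 10 – 6 – 2 has 5 edges.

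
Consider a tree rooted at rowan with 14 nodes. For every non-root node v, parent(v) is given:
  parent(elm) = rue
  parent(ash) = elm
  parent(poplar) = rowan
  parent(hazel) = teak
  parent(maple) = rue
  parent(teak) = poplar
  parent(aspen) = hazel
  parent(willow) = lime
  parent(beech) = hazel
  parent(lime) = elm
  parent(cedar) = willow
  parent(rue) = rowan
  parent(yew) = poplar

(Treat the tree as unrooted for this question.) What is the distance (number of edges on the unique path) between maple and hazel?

5

The path is maple - rue - rowan - poplar - teak - hazel, which has 5 edges.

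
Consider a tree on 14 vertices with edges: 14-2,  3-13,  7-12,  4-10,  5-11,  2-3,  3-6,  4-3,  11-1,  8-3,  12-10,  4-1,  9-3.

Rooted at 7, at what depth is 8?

5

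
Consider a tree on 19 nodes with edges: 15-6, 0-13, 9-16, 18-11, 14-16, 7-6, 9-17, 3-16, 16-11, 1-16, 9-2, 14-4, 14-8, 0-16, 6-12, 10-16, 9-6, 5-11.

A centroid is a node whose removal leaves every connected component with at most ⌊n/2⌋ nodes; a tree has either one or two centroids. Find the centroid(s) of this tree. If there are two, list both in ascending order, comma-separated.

16

Delete 16: the remaining components have sizes 7, 3, 3, 2, 1, 1, 1. Max 7 ≤ 9, so 16 is a centroid.
Every other node leaves some component of size > 9, so the centroid is unique.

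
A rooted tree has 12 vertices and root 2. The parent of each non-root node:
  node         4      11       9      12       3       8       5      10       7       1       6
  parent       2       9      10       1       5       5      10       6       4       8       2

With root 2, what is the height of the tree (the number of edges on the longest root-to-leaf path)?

6

A deepest node is 12, reached by 2-6-10-5-8-1-12.
That path has 6 edges, so the height is 6.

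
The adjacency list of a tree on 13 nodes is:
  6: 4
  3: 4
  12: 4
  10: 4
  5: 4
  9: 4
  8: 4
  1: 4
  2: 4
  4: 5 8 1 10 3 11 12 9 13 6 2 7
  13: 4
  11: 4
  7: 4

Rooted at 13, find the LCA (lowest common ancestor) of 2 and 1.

Ancestors of 2 (toward the root): 2, 4, 13.
Ancestors of 1: 1, 4, 13.
The deepest node appearing in both lists is 4.

4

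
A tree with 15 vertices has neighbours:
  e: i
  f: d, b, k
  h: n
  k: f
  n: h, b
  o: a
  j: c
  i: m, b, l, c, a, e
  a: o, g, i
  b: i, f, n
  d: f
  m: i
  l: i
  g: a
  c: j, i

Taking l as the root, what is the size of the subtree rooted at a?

3

The subtree rooted at a contains: a, g, o — 3 nodes.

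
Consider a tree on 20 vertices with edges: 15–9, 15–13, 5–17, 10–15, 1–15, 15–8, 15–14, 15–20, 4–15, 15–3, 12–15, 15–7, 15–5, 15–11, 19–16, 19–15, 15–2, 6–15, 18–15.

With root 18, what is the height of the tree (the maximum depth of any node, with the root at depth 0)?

A deepest node is 17, reached by 18-15-5-17.
That path has 3 edges, so the height is 3.

3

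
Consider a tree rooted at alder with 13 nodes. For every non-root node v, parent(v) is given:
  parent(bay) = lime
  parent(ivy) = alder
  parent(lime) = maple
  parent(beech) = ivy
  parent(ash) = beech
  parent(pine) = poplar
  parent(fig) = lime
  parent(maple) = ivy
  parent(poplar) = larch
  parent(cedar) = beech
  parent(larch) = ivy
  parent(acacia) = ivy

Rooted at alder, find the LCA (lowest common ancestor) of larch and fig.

Ancestors of larch (toward the root): larch, ivy, alder.
Ancestors of fig: fig, lime, maple, ivy, alder.
The deepest node appearing in both lists is ivy.

ivy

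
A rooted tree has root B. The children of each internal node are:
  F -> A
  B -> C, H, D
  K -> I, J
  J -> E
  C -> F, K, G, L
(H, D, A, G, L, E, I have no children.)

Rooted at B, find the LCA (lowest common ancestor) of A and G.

Path A→root: A F C B; path G→root: G C B.
First common node: C.

C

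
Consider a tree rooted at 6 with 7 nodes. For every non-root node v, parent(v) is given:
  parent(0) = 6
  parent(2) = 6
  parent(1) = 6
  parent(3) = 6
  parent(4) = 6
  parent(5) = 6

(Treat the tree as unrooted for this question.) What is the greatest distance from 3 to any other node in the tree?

2

The node farthest from 3 is 2 (0, 1, 4, 5 also at distance 2), via 3-6-2 — 2 edges.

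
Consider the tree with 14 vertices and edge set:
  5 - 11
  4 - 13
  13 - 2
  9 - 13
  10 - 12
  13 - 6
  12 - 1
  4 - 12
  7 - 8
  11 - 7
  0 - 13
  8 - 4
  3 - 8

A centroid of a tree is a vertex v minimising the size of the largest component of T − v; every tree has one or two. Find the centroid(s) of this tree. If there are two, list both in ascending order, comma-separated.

Removing 4 splits the tree into components of sizes 5, 5, 3; the largest is 5 ≤ ⌊14/2⌋ = 7.
No neighbour of 4 does as well, so 4 is the unique centroid.

4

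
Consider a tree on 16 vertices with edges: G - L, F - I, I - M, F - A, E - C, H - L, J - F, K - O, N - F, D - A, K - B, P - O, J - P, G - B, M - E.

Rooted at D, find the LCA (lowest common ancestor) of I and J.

F

Ancestors of I (toward the root): I, F, A, D.
Ancestors of J: J, F, A, D.
The deepest node appearing in both lists is F.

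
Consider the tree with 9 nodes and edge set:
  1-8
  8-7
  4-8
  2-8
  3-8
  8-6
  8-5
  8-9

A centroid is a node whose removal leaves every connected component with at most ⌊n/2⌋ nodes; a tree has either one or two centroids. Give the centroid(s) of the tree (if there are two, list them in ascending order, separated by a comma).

8

If 8 is removed the pieces have sizes 1, 1, 1, 1, 1, 1, 1, 1, all ≤ ⌊9/2⌋ = 4.
No neighbour of 8 does as well, so 8 is the unique centroid.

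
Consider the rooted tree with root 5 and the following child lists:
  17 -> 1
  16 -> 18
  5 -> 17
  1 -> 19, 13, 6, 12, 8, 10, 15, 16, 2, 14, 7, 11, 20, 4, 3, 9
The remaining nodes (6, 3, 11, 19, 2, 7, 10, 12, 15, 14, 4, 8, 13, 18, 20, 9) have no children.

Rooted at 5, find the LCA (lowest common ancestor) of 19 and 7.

1

Ancestors of 19 (toward the root): 19, 1, 17, 5.
Ancestors of 7: 7, 1, 17, 5.
The deepest node appearing in both lists is 1.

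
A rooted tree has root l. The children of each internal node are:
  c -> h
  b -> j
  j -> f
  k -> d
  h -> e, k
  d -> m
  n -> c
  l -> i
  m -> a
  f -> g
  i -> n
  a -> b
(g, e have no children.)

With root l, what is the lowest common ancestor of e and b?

h

Ancestors of e (toward the root): e, h, c, n, i, l.
Ancestors of b: b, a, m, d, k, h, c, n, i, l.
The deepest node appearing in both lists is h.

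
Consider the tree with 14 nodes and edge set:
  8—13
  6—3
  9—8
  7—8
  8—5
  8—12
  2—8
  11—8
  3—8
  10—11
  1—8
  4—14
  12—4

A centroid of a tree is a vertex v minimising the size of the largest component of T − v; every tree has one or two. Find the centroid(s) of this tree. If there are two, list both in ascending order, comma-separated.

If 8 is removed the pieces have sizes 3, 2, 2, 1, 1, 1, 1, 1, 1, all ≤ ⌊14/2⌋ = 7.
No neighbour of 8 does as well, so 8 is the unique centroid.

8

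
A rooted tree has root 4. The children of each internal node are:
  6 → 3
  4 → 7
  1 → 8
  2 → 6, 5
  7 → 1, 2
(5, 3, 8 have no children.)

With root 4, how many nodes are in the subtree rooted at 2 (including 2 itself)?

4

The subtree rooted at 2 contains: 2, 6, 5, 3 — 4 nodes.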